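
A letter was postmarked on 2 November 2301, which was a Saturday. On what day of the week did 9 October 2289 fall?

Count forward from the earlier date (October 9, 2289) to the later (November 2, 2301):
From October 9, 2289 to October 9, 2301: 12 years, of which 2 contain a Feb 29 — 10×365 + 2×366 = 4382 days.
(2300 is not a leap year (divisible by 100 but not 400).)
October 2301: 31 − 9 = 22 days remain.
November 1–2, 2301: 2 days.
Residual: 24 days.
Total: 4406 days.
4406 mod 7 = 3, so 3 days before Saturday is Wednesday.

Wednesday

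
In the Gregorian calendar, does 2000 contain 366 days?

Yes

2000 is a leap year (divisible by 400).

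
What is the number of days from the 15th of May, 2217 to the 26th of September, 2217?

134

May 2217: 31 − 15 = 16 days remain.
Then June (30), July (31), August (31): 30 + 31 + 31 = 92 days.
September 1–26, 2217: 26 days.
Total: 16 + 92 + 26 = 134 days.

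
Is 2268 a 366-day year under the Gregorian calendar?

Yes

2268 is a leap year.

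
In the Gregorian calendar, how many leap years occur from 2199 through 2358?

Years divisible by 4: 2200, 2204, …, 2356 — 40 in all.
Of these, 2200, 2300 are divisible by 100 but not 400, so not leap.
Leap years: 40 − 2 = 38.

38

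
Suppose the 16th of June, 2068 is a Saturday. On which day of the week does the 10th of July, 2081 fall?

Day-of-year of June 16, 2068: 168.
Day-of-year of July 10, 2081: 191.
2068 has 366 days, so 366 − 168 = 198 days remain in 2068.
Full years 2069–2080: 9 common + 3 leap = 9×365 + 3×366 = 4383 days.
Total: 198 + 4383 + 191 = 4772 days.
4772 mod 7 = 5, so 5 days after Saturday is Thursday.

Thursday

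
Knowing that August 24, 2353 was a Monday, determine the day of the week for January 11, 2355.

Tuesday

August 2353: 31 − 24 = 7 days remain.
Then 16 full months totalling 487 days.
January 1–11, 2355: 11 days.
Total: 7 + 487 + 11 = 505 days.
505 mod 7 = 1, so 1 day after Monday is Tuesday.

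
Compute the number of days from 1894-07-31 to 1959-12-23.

From July 31, 1894 to July 31, 1959: 65 years, of which 15 contain a Feb 29 — 50×365 + 15×366 = 23740 days.
(1900 is not a leap year (divisible by 100 but not 400).)
July 1959: 31 − 31 = 0 days remain.
Then August (31), September (30), October (31), November (30): 31 + 30 + 31 + 30 = 122 days.
December 1–23, 1959: 23 days.
Residual: 145 days.
Total: 23885 days.

23885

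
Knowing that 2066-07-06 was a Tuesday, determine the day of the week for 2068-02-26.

July 6, 2066 → July 6, 2067: 365 days.
July 2067: 31 − 6 = 25 days remain.
Then August (31), September (30), October (31), November (30), December (31), January (31): 31 + 30 + 31 + 30 + 31 + 31 = 184 days.
February 1–26, 2068: 26 days (2068 is a leap year).
Residual: 235 days.
Total: 600 days.
600 mod 7 = 5, so 5 days after Tuesday is Sunday.

Sunday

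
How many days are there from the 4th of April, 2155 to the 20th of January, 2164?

3213

Day-of-year of April 4, 2155: 94.
Day-of-year of January 20, 2164: 20.
2155 has 365 days, so 365 − 94 = 271 days remain in 2155.
Full years 2156–2163: 6 common + 2 leap = 6×365 + 2×366 = 2922 days.
Total: 271 + 2922 + 20 = 3213 days.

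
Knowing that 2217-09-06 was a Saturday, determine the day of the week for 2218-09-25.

Day-of-year of September 6, 2217: 249.
Day-of-year of September 25, 2218: 268.
2217 has 365 days, so 365 − 249 = 116 days remain in 2217.
Total: 116 + 268 = 384 days.
384 mod 7 = 6, so 6 days after Saturday is Friday.

Friday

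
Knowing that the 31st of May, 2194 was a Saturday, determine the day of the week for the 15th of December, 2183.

Monday

Count forward from the earlier date (December 15, 2183) to the later (May 31, 2194):
From December 15, 2183 to December 15, 2193: 10 years, of which 3 contain a Feb 29 — 7×365 + 3×366 = 3653 days.
December 2193: 31 − 15 = 16 days remain.
Then January (31), February 2194 (28), March (31), April (30): 31 + 28 + 31 + 30 = 120 days.
May 1–31, 2194: 31 days.
Residual: 167 days.
Total: 3820 days.
3820 mod 7 = 5, so 5 days before Saturday is Monday.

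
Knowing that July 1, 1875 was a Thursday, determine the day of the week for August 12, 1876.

July 1, 1875 → July 1, 1876: 366 days (1876 is a leap year).
July 1876: 31 − 1 = 30 days remain.
August 1–12, 1876: 12 days.
Residual: 42 days.
Total: 408 days.
408 mod 7 = 2, so 2 days after Thursday is Saturday.

Saturday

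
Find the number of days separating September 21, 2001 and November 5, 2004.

September 21, 2001 → September 21, 2002: 365 days.
September 21, 2002 → September 21, 2003: 365 days.
September 21, 2003 → September 21, 2004: 366 days (2004 is a leap year).
September 2004: 30 − 21 = 9 days remain.
Then October (31): 31 days.
November 1–5, 2004: 5 days.
Residual: 45 days.
Total: 1141 days.

1141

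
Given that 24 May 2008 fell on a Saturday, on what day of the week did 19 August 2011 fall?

May 24, 2008 → May 24, 2009: 365 days.
May 24, 2009 → May 24, 2010: 365 days.
May 24, 2010 → May 24, 2011: 365 days.
May 2011: 31 − 24 = 7 days remain.
Then June (30), July (31): 30 + 31 = 61 days.
August 1–19, 2011: 19 days.
Residual: 87 days.
Total: 1182 days.
1182 mod 7 = 6, so 6 days after Saturday is Friday.

Friday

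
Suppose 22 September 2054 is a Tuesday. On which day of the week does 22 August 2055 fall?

Sunday

September 2054: 30 − 22 = 8 days remain.
Then 10 full months totalling 304 days.
August 1–22, 2055: 22 days.
Total: 8 + 304 + 22 = 334 days.
334 mod 7 = 5, so 5 days after Tuesday is Sunday.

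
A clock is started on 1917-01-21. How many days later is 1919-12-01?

1044

January 1917: 31 − 21 = 10 days remain.
Then 34 full months totalling 1033 days.
December 1, 1919: 1 day.
Total: 10 + 1033 + 1 = 1044 days.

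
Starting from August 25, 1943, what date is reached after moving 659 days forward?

June 14, 1945

Count 659 days after August 25, 1943:
Day-of-year of August 25, 1943: 237.
Day-of-year of June 14, 1945: 165.
1943 has 365 days, so 365 − 237 = 128 days remain in 1943.
Full years: 1944: 366. Sum = 366.
Total: 128 + 366 + 165 = 659 days.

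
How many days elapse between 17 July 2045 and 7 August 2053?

2943

Day-of-year of July 17, 2045: 198.
Day-of-year of August 7, 2053: 219.
2045 has 365 days, so 365 − 198 = 167 days remain in 2045.
Full years 2046–2052: 5 common + 2 leap = 5×365 + 2×366 = 2557 days.
Total: 167 + 2557 + 219 = 2943 days.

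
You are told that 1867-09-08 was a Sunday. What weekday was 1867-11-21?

September 1867: 30 − 8 = 22 days remain.
Then October (31): 31 days.
November 1–21, 1867: 21 days.
Total: 22 + 31 + 21 = 74 days.
74 mod 7 = 4, so 4 days after Sunday is Thursday.

Thursday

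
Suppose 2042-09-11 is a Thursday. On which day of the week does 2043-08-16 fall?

Sunday

September 2042: 30 − 11 = 19 days remain.
Then 10 full months totalling 304 days.
August 1–16, 2043: 16 days.
Total: 19 + 304 + 16 = 339 days.
339 mod 7 = 3, so 3 days after Thursday is Sunday.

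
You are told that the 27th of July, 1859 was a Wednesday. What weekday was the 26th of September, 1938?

From July 27, 1859 to July 27, 1938: 79 years, of which 19 contain a Feb 29 — 60×365 + 19×366 = 28854 days.
(1900 is not a leap year (divisible by 100 but not 400).)
July 1938: 31 − 27 = 4 days remain.
Then August (31): 31 days.
September 1–26, 1938: 26 days.
Residual: 61 days.
Total: 28915 days.
28915 mod 7 = 5, so 5 days after Wednesday is Monday.

Monday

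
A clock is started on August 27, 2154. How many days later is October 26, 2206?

19052

From August 27, 2154 to August 27, 2206: 52 years, of which 12 contain a Feb 29 — 40×365 + 12×366 = 18992 days.
(2200 is not a leap year (divisible by 100 but not 400).)
August 2206: 31 − 27 = 4 days remain.
Then September (30): 30 days.
October 1–26, 2206: 26 days.
Residual: 60 days.
Total: 19052 days.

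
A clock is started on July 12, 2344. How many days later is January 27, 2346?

564

Day-of-year of July 12, 2344: 194.
Day-of-year of January 27, 2346: 27.
2344 has 366 days, so 366 − 194 = 172 days remain in 2344.
Full years: 2345: 365. Sum = 365.
Total: 172 + 365 + 27 = 564 days.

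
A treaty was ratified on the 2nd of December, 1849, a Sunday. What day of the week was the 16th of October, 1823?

Count forward from the earlier date (October 16, 1823) to the later (December 2, 1849):
Day-of-year of October 16, 1823: 289.
Day-of-year of December 2, 1849: 336.
1823 has 365 days, so 365 − 289 = 76 days remain in 1823.
Full years 1824–1848: 18 common + 7 leap = 18×365 + 7×366 = 9132 days.
Total: 76 + 9132 + 336 = 9544 days.
9544 mod 7 = 3, so 3 days before Sunday is Thursday.

Thursday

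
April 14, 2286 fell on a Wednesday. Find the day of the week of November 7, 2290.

Day-of-year of April 14, 2286: 104.
Day-of-year of November 7, 2290: 311.
2286 has 365 days, so 365 − 104 = 261 days remain in 2286.
Full years: 2287: 365; 2288: 366; 2289: 365. Sum = 1096.
Total: 261 + 1096 + 311 = 1668 days.
1668 mod 7 = 2, so 2 days after Wednesday is Friday.

Friday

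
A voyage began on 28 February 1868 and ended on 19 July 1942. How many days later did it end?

Day-of-year of February 28, 1868: 59.
Day-of-year of July 19, 1942: 200.
1868 has 366 days, so 366 − 59 = 307 days remain in 1868.
Full years 1869–1941: 56 common + 17 leap = 56×365 + 17×366 = 26662 days.
Total: 307 + 26662 + 200 = 27169 days.

27169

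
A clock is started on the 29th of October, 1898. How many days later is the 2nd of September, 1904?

Day-of-year of October 29, 1898: 302.
Day-of-year of September 2, 1904: 246.
1898 has 365 days, so 365 − 302 = 63 days remain in 1898.
Full years: 1899: 365; 1900: 365; 1901: 365; 1902: 365; 1903: 365. Sum = 1825.
Total: 63 + 1825 + 246 = 2134 days.

2134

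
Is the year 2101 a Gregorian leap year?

No

2101 is not a leap year.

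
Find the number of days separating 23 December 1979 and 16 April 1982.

Day-of-year of December 23, 1979: 357.
Day-of-year of April 16, 1982: 106.
1979 has 365 days, so 365 − 357 = 8 days remain in 1979.
Full years: 1980: 366; 1981: 365. Sum = 731.
Total: 8 + 731 + 106 = 845 days.

845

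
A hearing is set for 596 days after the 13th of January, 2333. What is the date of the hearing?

the 1st of September, 2334

Count 596 days after January 13, 2333:
January 2333: 31 − 13 = 18 days remain.
Then 19 full months totalling 577 days.
September 1, 2334: 1 day.
Total: 18 + 577 + 1 = 596 days.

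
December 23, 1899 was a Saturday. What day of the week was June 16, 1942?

From December 23, 1899 to December 23, 1941: 42 years, of which 10 contain a Feb 29 — 32×365 + 10×366 = 15340 days.
(1900 is not a leap year (divisible by 100 but not 400).)
December 1941: 31 − 23 = 8 days remain.
Then January (31), February 1942 (28), March (31), April (30), May (31): 31 + 28 + 31 + 30 + 31 = 151 days.
June 1–16, 1942: 16 days.
Residual: 175 days.
Total: 15515 days.
15515 mod 7 = 3, so 3 days after Saturday is Tuesday.

Tuesday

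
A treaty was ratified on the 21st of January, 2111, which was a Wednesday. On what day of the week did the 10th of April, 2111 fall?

January 2111: 31 − 21 = 10 days remain.
Then February 2111 (28), March (31): 28 + 31 = 59 days.
April 1–10, 2111: 10 days.
Total: 10 + 59 + 10 = 79 days.
79 mod 7 = 2, so 2 days after Wednesday is Friday.

Friday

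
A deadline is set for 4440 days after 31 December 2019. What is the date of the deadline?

26 February 2032

Count 4440 days after December 31, 2019:
Day-of-year of December 31, 2019: 365.
Day-of-year of February 26, 2032: 57.
2019 has 365 days, so 365 − 365 = 0 days remain in 2019.
Full years 2020–2031: 9 common + 3 leap = 9×365 + 3×366 = 4383 days.
Total: 0 + 4383 + 57 = 4440 days.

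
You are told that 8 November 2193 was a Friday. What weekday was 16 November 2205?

Saturday

Day-of-year of November 8, 2193: 312.
Day-of-year of November 16, 2205: 320.
2193 has 365 days, so 365 − 312 = 53 days remain in 2193.
Full years 2194–2204: 9 common + 2 leap = 9×365 + 2×366 = 4017 days.
Total: 53 + 4017 + 320 = 4390 days.
4390 mod 7 = 1, so 1 day after Friday is Saturday.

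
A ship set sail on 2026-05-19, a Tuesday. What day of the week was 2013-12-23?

Monday

Count forward from the earlier date (December 23, 2013) to the later (May 19, 2026):
Day-of-year of December 23, 2013: 357.
Day-of-year of May 19, 2026: 139.
2013 has 365 days, so 365 − 357 = 8 days remain in 2013.
Full years 2014–2025: 9 common + 3 leap = 9×365 + 3×366 = 4383 days.
Total: 8 + 4383 + 139 = 4530 days.
4530 mod 7 = 1, so 1 day before Tuesday is Monday.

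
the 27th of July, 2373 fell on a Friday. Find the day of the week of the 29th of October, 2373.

July 2373: 31 − 27 = 4 days remain.
Then August (31), September (30): 31 + 30 = 61 days.
October 1–29, 2373: 29 days.
Total: 4 + 61 + 29 = 94 days.
94 mod 7 = 3, so 3 days after Friday is Monday.

Monday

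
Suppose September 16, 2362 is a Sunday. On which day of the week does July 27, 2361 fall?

Count forward from the earlier date (July 27, 2361) to the later (September 16, 2362):
Day-of-year of July 27, 2361: 208.
Day-of-year of September 16, 2362: 259.
2361 has 365 days, so 365 − 208 = 157 days remain in 2361.
Total: 157 + 259 = 416 days.
416 mod 7 = 3, so 3 days before Sunday is Thursday.

Thursday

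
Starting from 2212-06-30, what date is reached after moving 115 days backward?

2212-03-07

Count 115 days before June 30, 2212:
March 2212: 31 − 7 = 24 days remain.
Then April (30), May (31): 30 + 31 = 61 days.
June 1–30, 2212: 30 days.
Total: 24 + 61 + 30 = 115 days.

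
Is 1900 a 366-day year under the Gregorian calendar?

No

1900 is not a leap year (divisible by 100 but not 400).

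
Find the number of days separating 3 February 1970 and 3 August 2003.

From February 3, 1970 to February 3, 2003: 33 years, of which 8 contain a Feb 29 — 25×365 + 8×366 = 12053 days.
(2000 is a leap year (divisible by 400).)
February 2003: 28 − 3 = 25 days remain (2003 is not a leap year, so February has 28 days).
Then March (31), April (30), May (31), June (30), July (31): 31 + 30 + 31 + 30 + 31 = 153 days.
August 1–3, 2003: 3 days.
Residual: 181 days.
Total: 12234 days.

12234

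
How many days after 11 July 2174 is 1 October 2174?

July 2174: 31 − 11 = 20 days remain.
Then August (31), September (30): 31 + 30 = 61 days.
October 1, 2174: 1 day.
Total: 20 + 61 + 1 = 82 days.

82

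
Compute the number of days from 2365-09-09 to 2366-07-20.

September 2365: 30 − 9 = 21 days remain.
Then 9 full months totalling 273 days.
July 1–20, 2366: 20 days.
Residual: 314 days.
Total: 314 days.

314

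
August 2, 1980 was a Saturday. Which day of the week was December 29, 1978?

Count forward from the earlier date (December 29, 1978) to the later (August 2, 1980):
December 29, 1978 → December 29, 1979: 365 days.
December 1979: 31 − 29 = 2 days remain.
Then January (31), February 1980 (29), March (31), April (30), May (31), June (30), July (31): 31 + 29 + 31 + 30 + 31 + 30 + 31 = 213 days.
August 1–2, 1980: 2 days.
Residual: 217 days.
Total: 582 days.
582 mod 7 = 1, so 1 day before Saturday is Friday.

Friday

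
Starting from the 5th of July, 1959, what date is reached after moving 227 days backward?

the 20th of November, 1958

Count 227 days before July 5, 1959:
Day-of-year of November 20, 1958: 324.
Day-of-year of July 5, 1959: 186.
1958 has 365 days, so 365 − 324 = 41 days remain in 1958.
Total: 41 + 186 = 227 days.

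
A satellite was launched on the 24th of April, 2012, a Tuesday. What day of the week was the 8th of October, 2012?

April 2012: 30 − 24 = 6 days remain.
Then May (31), June (30), July (31), August (31), September (30): 31 + 30 + 31 + 31 + 30 = 153 days.
October 1–8, 2012: 8 days.
Total: 6 + 153 + 8 = 167 days.
167 mod 7 = 6, so 6 days after Tuesday is Monday.

Monday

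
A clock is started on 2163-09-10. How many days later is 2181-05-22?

6464

Day-of-year of September 10, 2163: 253.
Day-of-year of May 22, 2181: 142.
2163 has 365 days, so 365 − 253 = 112 days remain in 2163.
Full years 2164–2180: 12 common + 5 leap = 12×365 + 5×366 = 6210 days.
Total: 112 + 6210 + 142 = 6464 days.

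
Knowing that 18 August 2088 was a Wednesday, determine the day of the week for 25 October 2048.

Sunday

Count forward from the earlier date (October 25, 2048) to the later (August 18, 2088):
From October 25, 2048 to October 25, 2087: 39 years, of which 9 contain a Feb 29 — 30×365 + 9×366 = 14244 days.
October 2087: 31 − 25 = 6 days remain.
Then 9 full months totalling 274 days.
August 1–18, 2088: 18 days.
Residual: 298 days.
Total: 14542 days.
14542 mod 7 = 3, so 3 days before Wednesday is Sunday.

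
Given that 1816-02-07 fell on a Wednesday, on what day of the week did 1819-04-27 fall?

Day-of-year of February 7, 1816: 38.
Day-of-year of April 27, 1819: 117.
1816 has 366 days, so 366 − 38 = 328 days remain in 1816.
Full years: 1817: 365; 1818: 365. Sum = 730.
Total: 328 + 730 + 117 = 1175 days.
1175 mod 7 = 6, so 6 days after Wednesday is Tuesday.

Tuesday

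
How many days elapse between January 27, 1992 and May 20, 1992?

114

January 1992: 31 − 27 = 4 days remain.
Then February 1992 (29), March (31), April (30): 29 + 31 + 30 = 90 days.
May 1–20, 1992: 20 days.
Total: 4 + 90 + 20 = 114 days.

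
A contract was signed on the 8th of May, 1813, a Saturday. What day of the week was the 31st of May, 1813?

Within May 1813: 31 − 8 = 23 days.
23 mod 7 = 2, so 2 days after Saturday is Monday.

Monday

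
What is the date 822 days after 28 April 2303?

28 July 2305

Count 822 days after April 28, 2303:
April 28, 2303 → April 28, 2304: 366 days (2304 is a leap year).
April 28, 2304 → April 28, 2305: 365 days.
April 2305: 30 − 28 = 2 days remain.
Then May (31), June (30): 31 + 30 = 61 days.
July 1–28, 2305: 28 days.
Residual: 91 days.
Total: 822 days.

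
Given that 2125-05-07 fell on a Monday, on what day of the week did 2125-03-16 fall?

Count forward from the earlier date (March 16, 2125) to the later (May 7, 2125):
March 2125: 31 − 16 = 15 days remain.
Then April (30): 30 days.
May 1–7, 2125: 7 days.
Total: 15 + 30 + 7 = 52 days.
52 mod 7 = 3, so 3 days before Monday is Friday.

Friday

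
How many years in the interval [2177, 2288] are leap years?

27

Years divisible by 4: 2180, 2184, …, 2288 — 28 in all.
Of these, 2200 is divisible by 100 but not 400, so not leap.
Leap years: 28 − 1 = 27.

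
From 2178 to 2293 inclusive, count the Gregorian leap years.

28

Years divisible by 4: 2180, 2184, …, 2292 — 29 in all.
Of these, 2200 is divisible by 100 but not 400, so not leap.
Leap years: 29 − 1 = 28.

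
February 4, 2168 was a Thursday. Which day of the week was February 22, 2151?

Count forward from the earlier date (February 22, 2151) to the later (February 4, 2168):
Day-of-year of February 22, 2151: 53.
Day-of-year of February 4, 2168: 35.
2151 has 365 days, so 365 − 53 = 312 days remain in 2151.
Full years 2152–2167: 12 common + 4 leap = 12×365 + 4×366 = 5844 days.
Total: 312 + 5844 + 35 = 6191 days.
6191 mod 7 = 3, so 3 days before Thursday is Monday.

Monday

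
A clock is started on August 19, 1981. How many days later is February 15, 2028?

Day-of-year of August 19, 1981: 231.
Day-of-year of February 15, 2028: 46.
1981 has 365 days, so 365 − 231 = 134 days remain in 1981.
Full years 1982–2027: 35 common + 11 leap = 35×365 + 11×366 = 16801 days.
Total: 134 + 16801 + 46 = 16981 days.

16981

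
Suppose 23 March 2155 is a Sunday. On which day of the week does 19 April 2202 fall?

From March 23, 2155 to March 23, 2202: 47 years, of which 11 contain a Feb 29 — 36×365 + 11×366 = 17166 days.
(2200 is not a leap year (divisible by 100 but not 400).)
March 2202: 31 − 23 = 8 days remain.
April 1–19, 2202: 19 days.
Residual: 27 days.
Total: 17193 days.
17193 mod 7 = 1, so 1 day after Sunday is Monday.

Monday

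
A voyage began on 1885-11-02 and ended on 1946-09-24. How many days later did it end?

22240

From November 2, 1885 to November 2, 1945: 60 years, of which 14 contain a Feb 29 — 46×365 + 14×366 = 21914 days.
(1900 is not a leap year (divisible by 100 but not 400).)
November 1945: 30 − 2 = 28 days remain.
Then 9 full months totalling 274 days.
September 1–24, 1946: 24 days.
Residual: 326 days.
Total: 22240 days.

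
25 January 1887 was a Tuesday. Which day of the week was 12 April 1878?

Count forward from the earlier date (April 12, 1878) to the later (January 25, 1887):
From April 12, 1878 to April 12, 1886: 8 years, of which 2 contain a Feb 29 — 6×365 + 2×366 = 2922 days.
April 1886: 30 − 12 = 18 days remain.
Then May (31), June (30), July (31), August (31), September (30), October (31), November (30), December (31): 31 + 30 + 31 + 31 + 30 + 31 + 30 + 31 = 245 days.
January 1–25, 1887: 25 days.
Residual: 288 days.
Total: 3210 days.
3210 mod 7 = 4, so 4 days before Tuesday is Friday.

Friday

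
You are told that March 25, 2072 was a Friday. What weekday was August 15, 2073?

Tuesday

March 25, 2072 → March 25, 2073: 365 days.
March 2073: 31 − 25 = 6 days remain.
Then April (30), May (31), June (30), July (31): 30 + 31 + 30 + 31 = 122 days.
August 1–15, 2073: 15 days.
Residual: 143 days.
Total: 508 days.
508 mod 7 = 4, so 4 days after Friday is Tuesday.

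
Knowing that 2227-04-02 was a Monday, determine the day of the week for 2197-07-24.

Monday

Count forward from the earlier date (July 24, 2197) to the later (April 2, 2227):
From July 24, 2197 to July 24, 2226: 29 years, of which 6 contain a Feb 29 — 23×365 + 6×366 = 10591 days.
(2200 is not a leap year (divisible by 100 but not 400).)
July 2226: 31 − 24 = 7 days remain.
Then August (31), September (30), October (31), November (30), December (31), January (31), February 2227 (28), March (31): 31 + 30 + 31 + 30 + 31 + 31 + 28 + 31 = 243 days.
April 1–2, 2227: 2 days.
Residual: 252 days.
Total: 10843 days.
10843 is a multiple of 7, so 2197-07-24 falls on the same weekday: Monday.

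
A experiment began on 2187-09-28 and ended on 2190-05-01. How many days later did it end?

946

Day-of-year of September 28, 2187: 271.
Day-of-year of May 1, 2190: 121.
2187 has 365 days, so 365 − 271 = 94 days remain in 2187.
Full years: 2188: 366; 2189: 365. Sum = 731.
Total: 94 + 731 + 121 = 946 days.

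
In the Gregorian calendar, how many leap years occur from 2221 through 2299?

19

Years divisible by 4: 2224, 2228, …, 2296 — 19 in all.
No century exceptions apply. Count: 19.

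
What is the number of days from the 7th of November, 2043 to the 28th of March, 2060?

5986

Day-of-year of November 7, 2043: 311.
Day-of-year of March 28, 2060: 88.
2043 has 365 days, so 365 − 311 = 54 days remain in 2043.
Full years 2044–2059: 12 common + 4 leap = 12×365 + 4×366 = 5844 days.
Total: 54 + 5844 + 88 = 5986 days.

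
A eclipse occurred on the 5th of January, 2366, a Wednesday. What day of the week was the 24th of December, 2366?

Saturday

January 2366: 31 − 5 = 26 days remain.
Then 10 full months totalling 303 days.
December 1–24, 2366: 24 days.
Total: 26 + 303 + 24 = 353 days.
353 mod 7 = 3, so 3 days after Wednesday is Saturday.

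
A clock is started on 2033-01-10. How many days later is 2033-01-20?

10

Within January 2033: 20 − 10 = 10 days.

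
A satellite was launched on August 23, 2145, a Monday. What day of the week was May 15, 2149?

August 23, 2145 → August 23, 2146: 365 days.
August 23, 2146 → August 23, 2147: 365 days.
August 23, 2147 → August 23, 2148: 366 days (2148 is a leap year).
August 2148: 31 − 23 = 8 days remain.
Then September (30), October (31), November (30), December (31), January (31), February 2149 (28), March (31), April (30): 30 + 31 + 30 + 31 + 31 + 28 + 31 + 30 = 242 days.
May 1–15, 2149: 15 days.
Residual: 265 days.
Total: 1361 days.
1361 mod 7 = 3, so 3 days after Monday is Thursday.

Thursday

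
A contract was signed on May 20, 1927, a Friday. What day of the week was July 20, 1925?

Monday

Count forward from the earlier date (July 20, 1925) to the later (May 20, 1927):
July 20, 1925 → July 20, 1926: 365 days.
July 1926: 31 − 20 = 11 days remain.
Then 9 full months totalling 273 days.
May 1–20, 1927: 20 days.
Residual: 304 days.
Total: 669 days.
669 mod 7 = 4, so 4 days before Friday is Monday.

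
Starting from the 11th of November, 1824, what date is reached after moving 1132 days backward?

the 6th of October, 1821

Count 1132 days before November 11, 1824:
Day-of-year of October 6, 1821: 279.
Day-of-year of November 11, 1824: 316.
1821 has 365 days, so 365 − 279 = 86 days remain in 1821.
Full years: 1822: 365; 1823: 365. Sum = 730.
Total: 86 + 730 + 316 = 1132 days.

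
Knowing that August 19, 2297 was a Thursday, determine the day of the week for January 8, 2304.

Day-of-year of August 19, 2297: 231.
Day-of-year of January 8, 2304: 8.
2297 has 365 days, so 365 − 231 = 134 days remain in 2297.
Full years: 2298: 365; 2299: 365; 2300: 365; 2301: 365; 2302: 365; 2303: 365. Sum = 2190.
Total: 134 + 2190 + 8 = 2332 days.
2332 mod 7 = 1, so 1 day after Thursday is Friday.

Friday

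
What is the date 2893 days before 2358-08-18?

2350-09-16

Count 2893 days before August 18, 2358:
From September 16, 2350 to September 16, 2357: 7 years, of which 2 contain a Feb 29 — 5×365 + 2×366 = 2557 days.
September 2357: 30 − 16 = 14 days remain.
Then 10 full months totalling 304 days.
August 1–18, 2358: 18 days.
Residual: 336 days.
Total: 2893 days.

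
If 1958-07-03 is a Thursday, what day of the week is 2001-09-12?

Wednesday

From July 3, 1958 to July 3, 2001: 43 years, of which 11 contain a Feb 29 — 32×365 + 11×366 = 15706 days.
(2000 is a leap year (divisible by 400).)
July 2001: 31 − 3 = 28 days remain.
Then August (31): 31 days.
September 1–12, 2001: 12 days.
Residual: 71 days.
Total: 15777 days.
15777 mod 7 = 6, so 6 days after Thursday is Wednesday.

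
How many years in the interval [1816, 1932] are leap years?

29

Years divisible by 4: 1816, 1820, …, 1932 — 30 in all.
Of these, 1900 is divisible by 100 but not 400, so not leap.
Leap years: 30 − 1 = 29.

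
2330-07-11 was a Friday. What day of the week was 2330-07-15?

Tuesday

Within July 2330: 15 − 11 = 4 days.
4 mod 7 = 4, so 4 days after Friday is Tuesday.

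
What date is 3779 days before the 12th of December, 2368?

the 8th of August, 2358

Count 3779 days before December 12, 2368:
Day-of-year of August 8, 2358: 220.
Day-of-year of December 12, 2368: 347.
2358 has 365 days, so 365 − 220 = 145 days remain in 2358.
Full years 2359–2367: 7 common + 2 leap = 7×365 + 2×366 = 3287 days.
Total: 145 + 3287 + 347 = 3779 days.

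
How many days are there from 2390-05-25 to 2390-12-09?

198

May 2390: 31 − 25 = 6 days remain.
Then June (30), July (31), August (31), September (30), October (31), November (30): 30 + 31 + 31 + 30 + 31 + 30 = 183 days.
December 1–9, 2390: 9 days.
Total: 6 + 183 + 9 = 198 days.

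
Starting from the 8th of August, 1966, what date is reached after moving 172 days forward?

the 27th of January, 1967

Count 172 days after August 8, 1966:
Day-of-year of August 8, 1966: 220.
Day-of-year of January 27, 1967: 27.
1966 has 365 days, so 365 − 220 = 145 days remain in 1966.
Total: 145 + 27 = 172 days.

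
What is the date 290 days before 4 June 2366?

18 August 2365

Count 290 days before June 4, 2366:
August 2365: 31 − 18 = 13 days remain.
Then 9 full months totalling 273 days.
June 1–4, 2366: 4 days.
Residual: 290 days.
Total: 290 days.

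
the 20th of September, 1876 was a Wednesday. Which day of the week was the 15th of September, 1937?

Wednesday

From September 20, 1876 to September 20, 1936: 60 years, of which 14 contain a Feb 29 — 46×365 + 14×366 = 21914 days.
(1900 is not a leap year (divisible by 100 but not 400).)
September 1936: 30 − 20 = 10 days remain.
Then 11 full months totalling 335 days.
September 1–15, 1937: 15 days.
Residual: 360 days.
Total: 22274 days.
22274 is a multiple of 7, so the 15th of September, 1937 falls on the same weekday: Wednesday.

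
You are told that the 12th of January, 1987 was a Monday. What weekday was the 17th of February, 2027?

Wednesday

From January 12, 1987 to January 12, 2027: 40 years, of which 10 contain a Feb 29 — 30×365 + 10×366 = 14610 days.
(2000 is a leap year (divisible by 400).)
January 2027: 31 − 12 = 19 days remain.
February 1–17, 2027: 17 days (2027 is not a leap year).
Residual: 36 days.
Total: 14646 days.
14646 mod 7 = 2, so 2 days after Monday is Wednesday.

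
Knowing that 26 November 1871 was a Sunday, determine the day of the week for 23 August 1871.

Wednesday

Count forward from the earlier date (August 23, 1871) to the later (November 26, 1871):
August 1871: 31 − 23 = 8 days remain.
Then September (30), October (31): 30 + 31 = 61 days.
November 1–26, 1871: 26 days.
Total: 8 + 61 + 26 = 95 days.
95 mod 7 = 4, so 4 days before Sunday is Wednesday.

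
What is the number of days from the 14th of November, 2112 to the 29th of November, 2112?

15

Within November 2112: 29 − 14 = 15 days.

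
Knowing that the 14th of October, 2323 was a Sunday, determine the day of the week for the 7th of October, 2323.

Sunday

Count forward from the earlier date (October 7, 2323) to the later (October 14, 2323):
Within October 2323: 14 − 7 = 7 days.
7 is a multiple of 7, so the 7th of October, 2323 falls on the same weekday: Sunday.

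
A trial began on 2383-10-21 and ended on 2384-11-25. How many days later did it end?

401

October 2383: 31 − 21 = 10 days remain.
Then 12 full months totalling 366 days.
November 1–25, 2384: 25 days.
Total: 10 + 366 + 25 = 401 days.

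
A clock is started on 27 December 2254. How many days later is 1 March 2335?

29283

Day-of-year of December 27, 2254: 361.
Day-of-year of March 1, 2335: 60.
2254 has 365 days, so 365 − 361 = 4 days remain in 2254.
Full years 2255–2334: 61 common + 19 leap = 61×365 + 19×366 = 29219 days.
Total: 4 + 29219 + 60 = 29283 days.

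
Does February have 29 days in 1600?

1600 is a leap year (divisible by 400).

Yes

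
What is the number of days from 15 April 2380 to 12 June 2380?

58

April 2380: 30 − 15 = 15 days remain.
Then May (31): 31 days.
June 1–12, 2380: 12 days.
Total: 15 + 31 + 12 = 58 days.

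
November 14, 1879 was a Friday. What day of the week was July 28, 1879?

Count forward from the earlier date (July 28, 1879) to the later (November 14, 1879):
July 1879: 31 − 28 = 3 days remain.
Then August (31), September (30), October (31): 31 + 30 + 31 = 92 days.
November 1–14, 1879: 14 days.
Total: 3 + 92 + 14 = 109 days.
109 mod 7 = 4, so 4 days before Friday is Monday.

Monday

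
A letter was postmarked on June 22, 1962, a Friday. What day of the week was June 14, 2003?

From June 22, 1962 to June 22, 2002: 40 years, of which 10 contain a Feb 29 — 30×365 + 10×366 = 14610 days.
(2000 is a leap year (divisible by 400).)
June 2002: 30 − 22 = 8 days remain.
Then 11 full months totalling 335 days.
June 1–14, 2003: 14 days.
Residual: 357 days.
Total: 14967 days.
14967 mod 7 = 1, so 1 day after Friday is Saturday.

Saturday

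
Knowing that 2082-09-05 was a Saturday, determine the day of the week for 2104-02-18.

Day-of-year of September 5, 2082: 248.
Day-of-year of February 18, 2104: 49.
2082 has 365 days, so 365 − 248 = 117 days remain in 2082.
Full years 2083–2103: 17 common + 4 leap = 17×365 + 4×366 = 7669 days.
Total: 117 + 7669 + 49 = 7835 days.
7835 mod 7 = 2, so 2 days after Saturday is Monday.

Monday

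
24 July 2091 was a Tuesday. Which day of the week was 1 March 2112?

From July 24, 2091 to July 24, 2111: 20 years, of which 4 contain a Feb 29 — 16×365 + 4×366 = 7304 days.
(2100 is not a leap year (divisible by 100 but not 400).)
July 2111: 31 − 24 = 7 days remain.
Then August (31), September (30), October (31), November (30), December (31), January (31), February 2112 (29): 31 + 30 + 31 + 30 + 31 + 31 + 29 = 213 days.
March 1, 2112: 1 day.
Residual: 221 days.
Total: 7525 days.
7525 is a multiple of 7, so 1 March 2112 falls on the same weekday: Tuesday.

Tuesday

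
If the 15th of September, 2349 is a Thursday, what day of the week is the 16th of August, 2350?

September 2349: 30 − 15 = 15 days remain.
Then 10 full months totalling 304 days.
August 1–16, 2350: 16 days.
Residual: 335 days.
Total: 335 days.
335 mod 7 = 6, so 6 days after Thursday is Wednesday.

Wednesday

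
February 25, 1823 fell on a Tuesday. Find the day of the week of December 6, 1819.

Count forward from the earlier date (December 6, 1819) to the later (February 25, 1823):
Day-of-year of December 6, 1819: 340.
Day-of-year of February 25, 1823: 56.
1819 has 365 days, so 365 − 340 = 25 days remain in 1819.
Full years: 1820: 366; 1821: 365; 1822: 365. Sum = 1096.
Total: 25 + 1096 + 56 = 1177 days.
1177 mod 7 = 1, so 1 day before Tuesday is Monday.

Monday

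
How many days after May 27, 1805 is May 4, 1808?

May 27, 1805 → May 27, 1806: 365 days.
May 27, 1806 → May 27, 1807: 365 days.
May 1807: 31 − 27 = 4 days remain.
Then 11 full months totalling 335 days.
May 1–4, 1808: 4 days.
Residual: 343 days.
Total: 1073 days.

1073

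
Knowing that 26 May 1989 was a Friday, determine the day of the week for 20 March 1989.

Count forward from the earlier date (March 20, 1989) to the later (May 26, 1989):
March 1989: 31 − 20 = 11 days remain.
Then April (30): 30 days.
May 1–26, 1989: 26 days.
Total: 11 + 30 + 26 = 67 days.
67 mod 7 = 4, so 4 days before Friday is Monday.

Monday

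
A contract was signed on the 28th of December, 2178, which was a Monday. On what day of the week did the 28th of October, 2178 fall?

Count forward from the earlier date (October 28, 2178) to the later (December 28, 2178):
October 2178: 31 − 28 = 3 days remain.
Then November (30): 30 days.
December 1–28, 2178: 28 days.
Total: 3 + 30 + 28 = 61 days.
61 mod 7 = 5, so 5 days before Monday is Wednesday.

Wednesday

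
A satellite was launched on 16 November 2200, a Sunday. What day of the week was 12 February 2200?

Count forward from the earlier date (February 12, 2200) to the later (November 16, 2200):
February 2200: 28 − 12 = 16 days remain (2200 is not a leap year (divisible by 100 but not 400), so February has 28 days).
Then March (31), April (30), May (31), June (30), July (31), August (31), September (30), October (31): 31 + 30 + 31 + 30 + 31 + 31 + 30 + 31 = 245 days.
November 1–16, 2200: 16 days.
Total: 16 + 245 + 16 = 277 days.
277 mod 7 = 4, so 4 days before Sunday is Wednesday.

Wednesday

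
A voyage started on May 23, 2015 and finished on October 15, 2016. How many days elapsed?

511

May 23, 2015 → May 23, 2016: 366 days (2016 is a leap year).
May 2016: 31 − 23 = 8 days remain.
Then June (30), July (31), August (31), September (30): 30 + 31 + 31 + 30 = 122 days.
October 1–15, 2016: 15 days.
Residual: 145 days.
Total: 511 days.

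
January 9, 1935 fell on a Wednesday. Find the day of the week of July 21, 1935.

January 1935: 31 − 9 = 22 days remain.
Then February 1935 (28), March (31), April (30), May (31), June (30): 28 + 31 + 30 + 31 + 30 = 150 days.
July 1–21, 1935: 21 days.
Total: 22 + 150 + 21 = 193 days.
193 mod 7 = 4, so 4 days after Wednesday is Sunday.

Sunday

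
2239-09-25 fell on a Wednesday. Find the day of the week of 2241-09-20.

September 25, 2239 → September 25, 2240: 366 days (2240 is a leap year).
September 2240: 30 − 25 = 5 days remain.
Then 11 full months totalling 335 days.
September 1–20, 2241: 20 days.
Residual: 360 days.
Total: 726 days.
726 mod 7 = 5, so 5 days after Wednesday is Monday.

Monday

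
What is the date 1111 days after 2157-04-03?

2160-04-18

Count 1111 days after April 3, 2157:
Day-of-year of April 3, 2157: 93.
Day-of-year of April 18, 2160: 109.
2157 has 365 days, so 365 − 93 = 272 days remain in 2157.
Full years: 2158: 365; 2159: 365. Sum = 730.
Total: 272 + 730 + 109 = 1111 days.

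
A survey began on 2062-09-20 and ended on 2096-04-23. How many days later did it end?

From September 20, 2062 to September 20, 2095: 33 years, of which 8 contain a Feb 29 — 25×365 + 8×366 = 12053 days.
September 2095: 30 − 20 = 10 days remain.
Then October (31), November (30), December (31), January (31), February 2096 (29), March (31): 31 + 30 + 31 + 31 + 29 + 31 = 183 days.
April 1–23, 2096: 23 days.
Residual: 216 days.
Total: 12269 days.

12269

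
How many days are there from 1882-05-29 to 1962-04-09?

From May 29, 1882 to May 29, 1961: 79 years, of which 19 contain a Feb 29 — 60×365 + 19×366 = 28854 days.
(1900 is not a leap year (divisible by 100 but not 400).)
May 1961: 31 − 29 = 2 days remain.
Then 10 full months totalling 304 days.
April 1–9, 1962: 9 days.
Residual: 315 days.
Total: 29169 days.

29169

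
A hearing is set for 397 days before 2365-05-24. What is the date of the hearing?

2364-04-22

Count 397 days before May 24, 2365:
April 22, 2364 → April 22, 2365: 365 days.
April 2365: 30 − 22 = 8 days remain.
May 1–24, 2365: 24 days.
Residual: 32 days.
Total: 397 days.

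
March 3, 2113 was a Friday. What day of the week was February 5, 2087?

Wednesday

Count forward from the earlier date (February 5, 2087) to the later (March 3, 2113):
Day-of-year of February 5, 2087: 36.
Day-of-year of March 3, 2113: 62.
2087 has 365 days, so 365 − 36 = 329 days remain in 2087.
Full years 2088–2112: 19 common + 6 leap = 19×365 + 6×366 = 9131 days.
Total: 329 + 9131 + 62 = 9522 days.
9522 mod 7 = 2, so 2 days before Friday is Wednesday.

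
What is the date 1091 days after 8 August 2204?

4 August 2207

Count 1091 days after August 8, 2204:
August 8, 2204 → August 8, 2205: 365 days.
August 8, 2205 → August 8, 2206: 365 days.
August 2206: 31 − 8 = 23 days remain.
Then 11 full months totalling 334 days.
August 1–4, 2207: 4 days.
Residual: 361 days.
Total: 1091 days.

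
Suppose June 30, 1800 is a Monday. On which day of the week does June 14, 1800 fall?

Count forward from the earlier date (June 14, 1800) to the later (June 30, 1800):
Within June 1800: 30 − 14 = 16 days.
16 mod 7 = 2, so 2 days before Monday is Saturday.

Saturday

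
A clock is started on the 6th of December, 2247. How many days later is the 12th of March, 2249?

462

December 6, 2247 → December 6, 2248: 366 days (2248 is a leap year).
December 2248: 31 − 6 = 25 days remain.
Then January (31), February 2249 (28): 31 + 28 = 59 days.
March 1–12, 2249: 12 days.
Residual: 96 days.
Total: 462 days.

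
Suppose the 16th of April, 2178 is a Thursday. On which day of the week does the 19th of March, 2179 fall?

Friday

April 2178: 30 − 16 = 14 days remain.
Then 10 full months totalling 304 days.
March 1–19, 2179: 19 days.
Total: 14 + 304 + 19 = 337 days.
337 mod 7 = 1, so 1 day after Thursday is Friday.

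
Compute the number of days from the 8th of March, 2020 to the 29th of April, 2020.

March 2020: 31 − 8 = 23 days remain.
April 1–29, 2020: 29 days.
Total: 23 + 29 = 52 days.

52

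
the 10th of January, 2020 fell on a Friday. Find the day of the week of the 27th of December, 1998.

Count forward from the earlier date (December 27, 1998) to the later (January 10, 2020):
From December 27, 1998 to December 27, 2019: 21 years, of which 5 contain a Feb 29 — 16×365 + 5×366 = 7670 days.
(2000 is a leap year (divisible by 400).)
December 2019: 31 − 27 = 4 days remain.
January 1–10, 2020: 10 days.
Residual: 14 days.
Total: 7684 days.
7684 mod 7 = 5, so 5 days before Friday is Sunday.

Sunday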